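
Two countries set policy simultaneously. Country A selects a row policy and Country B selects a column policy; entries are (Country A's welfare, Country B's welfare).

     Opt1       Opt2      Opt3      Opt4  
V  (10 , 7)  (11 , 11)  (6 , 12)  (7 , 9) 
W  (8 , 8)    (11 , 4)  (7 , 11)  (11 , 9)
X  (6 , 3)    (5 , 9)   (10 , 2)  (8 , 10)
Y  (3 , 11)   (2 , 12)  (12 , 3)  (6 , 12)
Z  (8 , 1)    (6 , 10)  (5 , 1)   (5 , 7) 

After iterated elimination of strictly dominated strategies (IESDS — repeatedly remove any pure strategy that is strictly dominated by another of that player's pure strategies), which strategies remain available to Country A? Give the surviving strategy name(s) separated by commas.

V, W, X, Y

For Country A, V strictly dominates Z on the remaining columns (Opt1: 10>8, Opt2: 11>6, Opt3: 6>5, Opt4: 7>5); eliminate Z.
Country B's strategy Opt1 is strictly dominated by Opt4 (V: 9>7, W: 9>8, X: 10>3, Y: 12>11) and is removed.
Among the remaining strategies, none is strictly dominated by another pure strategy of the same player, so the elimination stops.
Surviving strategies — Country A: {V, W, X, Y}; Country B: {Opt2, Opt3, Opt4}.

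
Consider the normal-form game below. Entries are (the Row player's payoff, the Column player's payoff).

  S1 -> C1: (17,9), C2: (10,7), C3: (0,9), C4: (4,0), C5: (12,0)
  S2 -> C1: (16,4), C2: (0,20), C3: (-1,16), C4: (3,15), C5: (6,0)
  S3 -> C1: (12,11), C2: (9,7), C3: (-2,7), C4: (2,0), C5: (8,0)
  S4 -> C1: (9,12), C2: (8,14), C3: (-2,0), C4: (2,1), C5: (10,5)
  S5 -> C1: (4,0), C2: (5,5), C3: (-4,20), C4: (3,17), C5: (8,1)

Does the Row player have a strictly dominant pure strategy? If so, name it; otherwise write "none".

S1

S1 vs S2: C1: 17>16, C2: 10>0, C3: 0>-1, C4: 4>3, C5: 12>6.
S1 vs S3: C1: 17>12, C2: 10>9, C3: 0>-2, C4: 4>2, C5: 12>8.
S1 vs S4: C1: 17>9, C2: 10>8, C3: 0>-2, C4: 4>2, C5: 12>10.
S1 vs S5: C1: 17>4, C2: 10>5, C3: 0>-4, C4: 4>3, C5: 12>8.
S1 strictly beats every other strategy against every opponent action, so it is strictly dominant.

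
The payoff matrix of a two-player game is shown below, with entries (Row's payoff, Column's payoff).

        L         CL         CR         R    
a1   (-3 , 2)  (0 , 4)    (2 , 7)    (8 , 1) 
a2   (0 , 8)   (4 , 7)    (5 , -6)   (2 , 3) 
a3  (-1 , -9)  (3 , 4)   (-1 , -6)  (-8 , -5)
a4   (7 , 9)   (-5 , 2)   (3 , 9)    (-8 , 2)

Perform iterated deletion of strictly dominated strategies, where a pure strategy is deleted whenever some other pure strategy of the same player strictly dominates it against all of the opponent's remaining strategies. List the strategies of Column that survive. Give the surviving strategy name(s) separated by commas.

L, CR

For Row, a2 strictly dominates a3 on the remaining columns (L: 0>-1, CL: 4>3, CR: 5>-1, R: 2>-8); eliminate a3.
Column R is eliminated: L beats it against every remaining row (a1: 2>1, a2: 8>3, a4: 9>2).
For Row, a2 strictly dominates a1 on the remaining columns (L: 0>-3, CL: 4>0, CR: 5>2); eliminate a1.
Column's strategy CL is strictly dominated by L (a2: 8>7, a4: 9>2) and is removed.
Among the remaining strategies, none is strictly dominated by another pure strategy of the same player, so the elimination stops.
Surviving strategies — Row: {a2, a4}; Column: {L, CR}.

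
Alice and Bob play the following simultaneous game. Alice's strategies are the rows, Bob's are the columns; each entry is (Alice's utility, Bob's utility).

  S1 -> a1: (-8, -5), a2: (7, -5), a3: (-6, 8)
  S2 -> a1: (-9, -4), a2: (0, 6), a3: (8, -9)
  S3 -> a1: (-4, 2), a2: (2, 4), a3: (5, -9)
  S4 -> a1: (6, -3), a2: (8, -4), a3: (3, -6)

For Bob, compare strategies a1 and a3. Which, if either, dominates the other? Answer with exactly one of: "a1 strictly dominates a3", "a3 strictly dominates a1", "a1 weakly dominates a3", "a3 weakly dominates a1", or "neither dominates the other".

a1's payoffs vs a3's, by Alice's action — S1: -5<8, S2: -4>-9, S3: 2>-9, S4: -3>-6.
a1 does better at S2, S3, S4 but worse at S1; neither strategy dominates the other.

neither dominates the other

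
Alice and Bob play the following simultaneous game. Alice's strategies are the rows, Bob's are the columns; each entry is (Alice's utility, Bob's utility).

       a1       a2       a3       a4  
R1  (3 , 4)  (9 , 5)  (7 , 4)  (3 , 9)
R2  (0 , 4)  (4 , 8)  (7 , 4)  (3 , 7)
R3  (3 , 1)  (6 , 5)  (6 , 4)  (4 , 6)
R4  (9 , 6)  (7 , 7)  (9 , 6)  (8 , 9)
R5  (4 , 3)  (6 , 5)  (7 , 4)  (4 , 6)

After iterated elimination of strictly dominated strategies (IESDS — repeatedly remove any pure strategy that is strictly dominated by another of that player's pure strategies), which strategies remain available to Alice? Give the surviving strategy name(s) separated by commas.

R4

Alice's strategy R2 is strictly dominated by R4 (a1: 9>0, a2: 7>4, a3: 9>7, a4: 8>3) and is removed.
Row R3 is eliminated: R4 beats it against every remaining column (a1: 9>3, a2: 7>6, a3: 9>6, a4: 8>4).
For Alice, R4 strictly dominates R5 on the remaining columns (a1: 9>4, a2: 7>6, a3: 9>7, a4: 8>4); eliminate R5.
Column a1 is eliminated: a2 beats it against every remaining row (R1: 5>4, R4: 7>6).
For Bob, a4 strictly dominates a2 on the remaining rows (R1: 9>5, R4: 9>7); eliminate a2.
Alice's strategy R1 is strictly dominated by R4 (a3: 9>7, a4: 8>3) and is removed.
Bob's strategy a3 is strictly dominated by a4 (R4: 9>6) and is removed.
Among the remaining strategies, none is strictly dominated by another pure strategy of the same player, so the elimination stops.
Surviving strategies — Alice: {R4}; Bob: {a4}.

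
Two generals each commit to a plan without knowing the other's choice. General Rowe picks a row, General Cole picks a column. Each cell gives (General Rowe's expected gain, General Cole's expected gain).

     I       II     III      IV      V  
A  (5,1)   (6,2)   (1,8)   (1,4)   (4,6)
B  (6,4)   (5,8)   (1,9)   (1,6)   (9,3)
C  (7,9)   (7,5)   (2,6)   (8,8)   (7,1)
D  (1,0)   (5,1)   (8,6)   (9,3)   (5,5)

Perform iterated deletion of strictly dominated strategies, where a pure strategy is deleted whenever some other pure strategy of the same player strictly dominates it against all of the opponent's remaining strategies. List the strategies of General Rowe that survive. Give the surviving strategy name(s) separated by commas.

C, D

Row A is eliminated: C beats it against every remaining column (I: 7>5, II: 7>6, III: 2>1, IV: 8>1, V: 7>4).
General Cole's strategy II is strictly dominated by III (B: 9>8, C: 6>5, D: 6>1) and is removed.
Column V is eliminated: III beats it against every remaining row (B: 9>3, C: 6>1, D: 6>5).
General Rowe's strategy B is strictly dominated by C (I: 7>6, III: 2>1, IV: 8>1) and is removed.
Among the remaining strategies, none is strictly dominated by another pure strategy of the same player, so the elimination stops.
Surviving strategies — General Rowe: {C, D}; General Cole: {I, III, IV}.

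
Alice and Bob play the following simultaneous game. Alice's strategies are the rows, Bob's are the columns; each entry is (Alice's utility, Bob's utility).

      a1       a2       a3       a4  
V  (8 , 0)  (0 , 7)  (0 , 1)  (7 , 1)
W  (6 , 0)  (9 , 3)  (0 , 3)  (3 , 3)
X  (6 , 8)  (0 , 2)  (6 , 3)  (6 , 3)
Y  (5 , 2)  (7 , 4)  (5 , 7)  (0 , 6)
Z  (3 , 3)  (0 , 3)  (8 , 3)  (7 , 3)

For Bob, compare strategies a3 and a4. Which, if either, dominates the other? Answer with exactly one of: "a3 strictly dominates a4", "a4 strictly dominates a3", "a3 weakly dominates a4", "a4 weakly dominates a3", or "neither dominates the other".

Compare a3 to a4 across each opponent action: V: 1=1, W: 3=3, X: 3=3, Y: 7>6, Z: 3=3.
a3 is at least as good everywhere and strictly better somewhere (tied only at V, W, X, Z), so a3 weakly but not strictly dominates a4.

a3 weakly dominates a4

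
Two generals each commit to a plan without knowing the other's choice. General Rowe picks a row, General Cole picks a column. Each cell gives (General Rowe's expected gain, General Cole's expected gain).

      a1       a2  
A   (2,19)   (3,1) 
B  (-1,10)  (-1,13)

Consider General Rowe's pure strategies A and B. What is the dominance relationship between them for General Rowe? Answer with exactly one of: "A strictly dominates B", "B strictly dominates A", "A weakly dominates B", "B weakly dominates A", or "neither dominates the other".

A's payoffs vs B's, by General Cole's action — a1: 2>-1, a2: 3>-1.
A gives a strictly higher payoff against every action of General Cole, so A strictly dominates B.

A strictly dominates B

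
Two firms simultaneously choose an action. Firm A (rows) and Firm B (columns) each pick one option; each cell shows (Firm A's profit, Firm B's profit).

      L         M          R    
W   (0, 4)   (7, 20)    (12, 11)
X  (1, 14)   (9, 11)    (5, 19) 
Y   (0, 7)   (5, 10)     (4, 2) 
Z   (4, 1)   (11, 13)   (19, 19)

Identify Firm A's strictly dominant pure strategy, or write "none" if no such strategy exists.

Z vs W: L: 4>0, M: 11>7, R: 19>12.
Z vs X: L: 4>1, M: 11>9, R: 19>5.
Z vs Y: L: 4>0, M: 11>5, R: 19>4.
Z strictly beats every other strategy against every opponent action, so it is strictly dominant.

Z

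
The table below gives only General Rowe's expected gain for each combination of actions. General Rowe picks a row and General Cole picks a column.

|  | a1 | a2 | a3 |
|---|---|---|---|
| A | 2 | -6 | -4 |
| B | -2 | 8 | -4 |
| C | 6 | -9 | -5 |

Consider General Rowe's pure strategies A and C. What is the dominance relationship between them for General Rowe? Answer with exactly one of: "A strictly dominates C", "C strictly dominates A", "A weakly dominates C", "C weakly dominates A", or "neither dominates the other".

neither dominates the other

A's payoffs vs C's, by General Cole's action — a1: 2<6, a2: -6>-9, a3: -4>-5.
A does better at a2, a3 but worse at a1; neither strategy dominates the other.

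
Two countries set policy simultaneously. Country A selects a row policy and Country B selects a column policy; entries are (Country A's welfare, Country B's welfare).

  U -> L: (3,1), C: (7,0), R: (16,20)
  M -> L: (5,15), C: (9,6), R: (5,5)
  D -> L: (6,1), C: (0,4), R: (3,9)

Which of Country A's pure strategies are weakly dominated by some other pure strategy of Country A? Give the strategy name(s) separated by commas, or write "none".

Nothing dominates U: M at R (16>5); D at C (7>0).
M: no other strategy beats it everywhere (U at L (5>3); D at C (9>0)).
D is not dominated — it holds its own against U at L (6>3); M at L (6>5).

none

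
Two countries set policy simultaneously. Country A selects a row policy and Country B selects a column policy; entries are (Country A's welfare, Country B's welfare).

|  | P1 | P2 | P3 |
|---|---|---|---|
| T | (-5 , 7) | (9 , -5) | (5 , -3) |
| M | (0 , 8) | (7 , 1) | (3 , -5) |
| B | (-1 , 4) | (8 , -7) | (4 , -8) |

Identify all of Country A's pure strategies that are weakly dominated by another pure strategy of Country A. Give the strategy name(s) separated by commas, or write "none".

T: no other strategy beats it everywhere (M at P2 (9>7); B at P2 (9>8)).
M: no other strategy beats it everywhere (T at P1 (0>-5); B at P1 (0>-1)).
B: no other strategy beats it everywhere (T at P1 (-1>-5); M at P2 (8>7)).

none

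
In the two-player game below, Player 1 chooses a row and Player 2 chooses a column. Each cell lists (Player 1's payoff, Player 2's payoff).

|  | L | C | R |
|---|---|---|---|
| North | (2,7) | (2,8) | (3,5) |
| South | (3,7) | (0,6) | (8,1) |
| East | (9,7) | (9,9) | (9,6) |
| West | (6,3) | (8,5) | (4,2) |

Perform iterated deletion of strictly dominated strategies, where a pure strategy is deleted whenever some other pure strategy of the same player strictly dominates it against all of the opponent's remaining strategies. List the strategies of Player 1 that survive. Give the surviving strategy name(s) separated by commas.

East

Player 1's strategy North is strictly dominated by East (L: 9>2, C: 9>2, R: 9>3) and is removed.
Row South is eliminated: East beats it against every remaining column (L: 9>3, C: 9>0, R: 9>8).
Row West is eliminated: East beats it against every remaining column (L: 9>6, C: 9>8, R: 9>4).
Column L is eliminated: C beats it against every remaining row (East: 9>7).
Player 2's strategy R is strictly dominated by C (East: 9>6) and is removed.
Among the remaining strategies, none is strictly dominated by another pure strategy of the same player, so the elimination stops.
Surviving strategies — Player 1: {East}; Player 2: {C}.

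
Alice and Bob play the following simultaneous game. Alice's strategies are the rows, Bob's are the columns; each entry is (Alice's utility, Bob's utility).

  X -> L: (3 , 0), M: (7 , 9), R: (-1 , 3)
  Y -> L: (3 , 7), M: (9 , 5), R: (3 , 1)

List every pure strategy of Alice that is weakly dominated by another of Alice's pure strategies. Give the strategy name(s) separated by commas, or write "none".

X

X: dominated, since Y does at least as well everywhere (L: 3=3, M: 9>7, R: 3>-1).
Y is not dominated — it holds its own against X at M (9>7).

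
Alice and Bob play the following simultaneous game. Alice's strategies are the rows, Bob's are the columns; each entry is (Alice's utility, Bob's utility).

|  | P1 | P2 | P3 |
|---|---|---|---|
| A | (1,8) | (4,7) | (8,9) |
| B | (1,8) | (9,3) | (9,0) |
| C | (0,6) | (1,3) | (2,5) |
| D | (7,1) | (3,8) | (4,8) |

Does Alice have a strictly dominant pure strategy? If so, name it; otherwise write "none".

none

A fails to dominate B at P1 (1=1).
B fails to dominate A at P1 (1=1).
C fails to dominate A at P1 (0<1).
D fails to dominate A at P2 (3<4).
No single strategy dominates all the others.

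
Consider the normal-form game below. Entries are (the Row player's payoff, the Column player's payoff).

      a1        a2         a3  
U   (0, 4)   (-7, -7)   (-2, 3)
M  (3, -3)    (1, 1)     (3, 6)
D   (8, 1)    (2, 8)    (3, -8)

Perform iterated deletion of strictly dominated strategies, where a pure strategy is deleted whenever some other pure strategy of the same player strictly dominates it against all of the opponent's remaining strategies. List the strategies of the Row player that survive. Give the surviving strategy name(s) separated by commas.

For the Row player, M strictly dominates U on the remaining columns (a1: 3>0, a2: 1>-7, a3: 3>-2); eliminate U.
The Column player's strategy a1 is strictly dominated by a2 (M: 1>-3, D: 8>1) and is removed.
Among the remaining strategies, none is strictly dominated by another pure strategy of the same player, so the elimination stops.
Surviving strategies — the Row player: {M, D}; the Column player: {a2, a3}.

M, D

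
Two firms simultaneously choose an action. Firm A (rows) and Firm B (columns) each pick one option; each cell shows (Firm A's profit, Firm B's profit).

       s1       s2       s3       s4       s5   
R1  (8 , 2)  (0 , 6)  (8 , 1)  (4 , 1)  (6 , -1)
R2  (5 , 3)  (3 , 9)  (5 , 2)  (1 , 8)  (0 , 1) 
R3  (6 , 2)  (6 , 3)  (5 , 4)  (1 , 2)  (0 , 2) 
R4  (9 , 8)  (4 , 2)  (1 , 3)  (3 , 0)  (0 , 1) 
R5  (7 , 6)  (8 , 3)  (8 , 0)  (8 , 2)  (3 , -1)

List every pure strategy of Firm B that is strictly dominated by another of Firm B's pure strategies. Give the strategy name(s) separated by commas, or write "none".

Nothing dominates s1: s2 at R4 (8>2); s3 at R1 (2>1); s4 at R1 (2>1); s5 at R1 (2>-1).
s2 is not dominated — it holds its own against s1 at R1 (6>2); s3 at R1 (6>1); s4 at R1 (6>1); s5 at R1 (6>-1).
Nothing dominates s3: s1 at R3 (4>2); s2 at R3 (4>3); s4 at R1 (1=1); s5 at R1 (1>-1).
s4: dominated, since s2 does at least as well everywhere (R1: 6>1, R2: 9>8, R3: 3>2, R4: 2>0, R5: 3>2).
s5 is strictly dominated by s2 (R1: 6>-1, R2: 9>1, R3: 3>2, R4: 2>1, R5: 3>-1).

s4, s5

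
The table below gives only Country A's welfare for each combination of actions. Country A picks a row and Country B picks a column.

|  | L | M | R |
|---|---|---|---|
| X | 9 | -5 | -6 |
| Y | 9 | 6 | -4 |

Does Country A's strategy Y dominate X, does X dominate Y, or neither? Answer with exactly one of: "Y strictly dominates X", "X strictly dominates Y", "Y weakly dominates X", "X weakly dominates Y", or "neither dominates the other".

Y's payoffs vs X's, by Country B's action — L: 9=9, M: 6>-5, R: -4>-6.
Y is at least as good everywhere and strictly better somewhere (tied only at L), so Y weakly but not strictly dominates X.

Y weakly dominates X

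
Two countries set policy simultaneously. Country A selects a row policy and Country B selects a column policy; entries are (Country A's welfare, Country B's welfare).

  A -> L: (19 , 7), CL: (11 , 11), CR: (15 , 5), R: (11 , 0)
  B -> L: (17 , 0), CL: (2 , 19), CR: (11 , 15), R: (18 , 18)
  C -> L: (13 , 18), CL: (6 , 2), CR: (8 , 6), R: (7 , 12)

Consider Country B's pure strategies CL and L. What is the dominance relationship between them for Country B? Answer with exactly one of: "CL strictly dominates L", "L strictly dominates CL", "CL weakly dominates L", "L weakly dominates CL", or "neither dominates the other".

neither dominates the other

Compare CL to L across each choice by Country A: A: 11>7, B: 19>0, C: 2<18.
CL does better at A, B but worse at C; neither strategy dominates the other.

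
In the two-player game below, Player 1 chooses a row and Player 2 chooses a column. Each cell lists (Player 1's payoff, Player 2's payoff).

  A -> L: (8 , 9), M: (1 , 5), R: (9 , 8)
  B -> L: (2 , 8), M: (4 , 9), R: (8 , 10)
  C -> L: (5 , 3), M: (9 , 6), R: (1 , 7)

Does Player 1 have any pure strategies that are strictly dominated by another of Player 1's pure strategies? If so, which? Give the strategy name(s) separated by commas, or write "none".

Nothing dominates A: B at L (8>2); C at L (8>5).
B: no other strategy beats it everywhere (A at M (4>1); C at R (8>1)).
C is not dominated — it holds its own against A at M (9>1); B at L (5>2).

none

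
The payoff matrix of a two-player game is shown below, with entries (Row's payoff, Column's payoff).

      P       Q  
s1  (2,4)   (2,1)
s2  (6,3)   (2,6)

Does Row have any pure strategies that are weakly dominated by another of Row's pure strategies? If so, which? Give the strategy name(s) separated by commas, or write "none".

s1: dominated, since s2 does at least as well everywhere (P: 6>2, Q: 2=2).
Nothing dominates s2: s1 at P (6>2).

s1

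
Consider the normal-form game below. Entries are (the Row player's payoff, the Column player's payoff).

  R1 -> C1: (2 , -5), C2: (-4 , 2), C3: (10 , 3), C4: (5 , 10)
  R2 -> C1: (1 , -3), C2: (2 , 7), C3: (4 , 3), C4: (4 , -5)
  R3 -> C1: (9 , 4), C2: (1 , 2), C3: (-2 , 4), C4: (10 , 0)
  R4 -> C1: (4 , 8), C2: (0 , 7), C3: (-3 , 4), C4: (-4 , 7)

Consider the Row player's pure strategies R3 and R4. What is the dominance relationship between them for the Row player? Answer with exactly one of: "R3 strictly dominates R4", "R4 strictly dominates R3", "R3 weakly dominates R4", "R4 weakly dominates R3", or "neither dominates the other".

Compare R3 to R4 across each choice by the Column player: C1: 9>4, C2: 1>0, C3: -2>-3, C4: 10>-4.
R3 gives a strictly higher payoff against each choice by the Column player, so R3 strictly dominates R4.

R3 strictly dominates R4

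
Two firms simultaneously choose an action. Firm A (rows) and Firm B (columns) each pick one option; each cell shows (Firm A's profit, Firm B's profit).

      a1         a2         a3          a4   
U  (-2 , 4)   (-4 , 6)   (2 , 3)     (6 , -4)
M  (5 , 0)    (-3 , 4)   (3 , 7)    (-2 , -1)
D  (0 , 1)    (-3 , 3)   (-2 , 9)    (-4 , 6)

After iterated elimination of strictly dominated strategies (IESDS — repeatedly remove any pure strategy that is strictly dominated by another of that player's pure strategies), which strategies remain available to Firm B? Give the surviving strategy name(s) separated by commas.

Column a1 is eliminated: a2 beats it against every remaining row (U: 6>4, M: 4>0, D: 3>1).
For Firm B, a3 strictly dominates a4 on the remaining rows (U: 3>-4, M: 7>-1, D: 9>6); eliminate a4.
For Firm A, M strictly dominates U on the remaining columns (a2: -3>-4, a3: 3>2); eliminate U.
Firm B's strategy a2 is strictly dominated by a3 (M: 7>4, D: 9>3) and is removed.
For Firm A, M strictly dominates D on the remaining columns (a3: 3>-2); eliminate D.
Among the remaining strategies, none is strictly dominated by another pure strategy of the same player, so the elimination stops.
Surviving strategies — Firm A: {M}; Firm B: {a3}.

a3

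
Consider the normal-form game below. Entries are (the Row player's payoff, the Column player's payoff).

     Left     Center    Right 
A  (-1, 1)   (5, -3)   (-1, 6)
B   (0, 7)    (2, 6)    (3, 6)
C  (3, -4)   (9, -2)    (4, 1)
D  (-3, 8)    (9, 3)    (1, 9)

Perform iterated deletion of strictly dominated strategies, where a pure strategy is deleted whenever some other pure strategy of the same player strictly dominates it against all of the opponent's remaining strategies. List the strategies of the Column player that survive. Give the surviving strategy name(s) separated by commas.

Right

For the Row player, C strictly dominates A on the remaining columns (Left: 3>-1, Center: 9>5, Right: 4>-1); eliminate A.
For the Row player, C strictly dominates B on the remaining columns (Left: 3>0, Center: 9>2, Right: 4>3); eliminate B.
Column Left is eliminated: Right beats it against every remaining row (C: 1>-4, D: 9>8).
The Column player's strategy Center is strictly dominated by Right (C: 1>-2, D: 9>3) and is removed.
The Row player's strategy D is strictly dominated by C (Right: 4>1) and is removed.
Among the remaining strategies, none is strictly dominated by another pure strategy of the same player, so the elimination stops.
Surviving strategies — the Row player: {C}; the Column player: {Right}.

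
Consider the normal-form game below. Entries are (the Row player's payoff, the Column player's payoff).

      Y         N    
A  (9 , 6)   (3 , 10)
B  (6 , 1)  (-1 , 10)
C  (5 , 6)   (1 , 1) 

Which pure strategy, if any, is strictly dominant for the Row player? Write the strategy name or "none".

A

A vs B: Y: 9>6, N: 3>-1.
A vs C: Y: 9>5, N: 3>1.
A strictly beats every other strategy against every opponent action, so it is strictly dominant.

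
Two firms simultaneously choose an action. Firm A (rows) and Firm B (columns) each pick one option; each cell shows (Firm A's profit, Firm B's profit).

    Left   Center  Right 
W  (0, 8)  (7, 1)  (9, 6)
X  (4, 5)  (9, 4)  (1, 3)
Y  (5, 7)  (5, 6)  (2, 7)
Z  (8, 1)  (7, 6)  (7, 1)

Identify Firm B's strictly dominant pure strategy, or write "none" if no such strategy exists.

none

Left fails to dominate Center at Z (1<6).
Center fails to dominate Left at W (1<8).
Right fails to dominate Left at W (6<8).
No single strategy dominates all the others.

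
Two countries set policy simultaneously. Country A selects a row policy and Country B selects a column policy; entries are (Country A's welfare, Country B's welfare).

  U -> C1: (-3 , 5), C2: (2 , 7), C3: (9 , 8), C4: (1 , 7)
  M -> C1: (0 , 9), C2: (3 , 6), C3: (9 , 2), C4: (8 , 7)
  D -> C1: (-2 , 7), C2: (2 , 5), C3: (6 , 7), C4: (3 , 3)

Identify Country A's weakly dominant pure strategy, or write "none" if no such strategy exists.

M

M vs U: C1: 0>-3, C2: 3>2, C3: 9=9, C4: 8>1.
M vs D: C1: 0>-2, C2: 3>2, C3: 9>6, C4: 8>3.
M is at least as good as every other strategy against every opponent action, so it is weakly dominant.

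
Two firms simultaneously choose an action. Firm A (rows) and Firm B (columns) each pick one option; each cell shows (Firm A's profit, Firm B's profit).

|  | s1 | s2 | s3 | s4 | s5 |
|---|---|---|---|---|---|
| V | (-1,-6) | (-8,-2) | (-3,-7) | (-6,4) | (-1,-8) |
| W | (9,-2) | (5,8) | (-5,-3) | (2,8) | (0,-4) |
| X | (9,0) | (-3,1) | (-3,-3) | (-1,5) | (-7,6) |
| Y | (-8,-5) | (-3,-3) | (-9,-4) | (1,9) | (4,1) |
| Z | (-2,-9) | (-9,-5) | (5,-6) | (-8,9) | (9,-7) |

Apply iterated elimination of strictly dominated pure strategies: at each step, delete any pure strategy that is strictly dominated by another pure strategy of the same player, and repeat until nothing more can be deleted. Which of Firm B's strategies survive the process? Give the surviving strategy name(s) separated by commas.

For Firm B, s2 strictly dominates s1 on the remaining rows (V: -2>-6, W: 8>-2, X: 1>0, Y: -3>-5, Z: -5>-9); eliminate s1.
Column s3 is eliminated: s2 beats it against every remaining row (V: -2>-7, W: 8>-3, X: 1>-3, Y: -3>-4, Z: -5>-6).
Firm A's strategy V is strictly dominated by W (s2: 5>-8, s4: 2>-6, s5: 0>-1) and is removed.
For Firm A, W strictly dominates X on the remaining columns (s2: 5>-3, s4: 2>-1, s5: 0>-7); eliminate X.
For Firm B, s4 strictly dominates s5 on the remaining rows (W: 8>-4, Y: 9>1, Z: 9>-7); eliminate s5.
Firm A's strategy Y is strictly dominated by W (s2: 5>-3, s4: 2>1) and is removed.
For Firm A, W strictly dominates Z on the remaining columns (s2: 5>-9, s4: 2>-8); eliminate Z.
Among the remaining strategies, none is strictly dominated by another pure strategy of the same player, so the elimination stops.
Surviving strategies — Firm A: {W}; Firm B: {s2, s4}.

s2, s4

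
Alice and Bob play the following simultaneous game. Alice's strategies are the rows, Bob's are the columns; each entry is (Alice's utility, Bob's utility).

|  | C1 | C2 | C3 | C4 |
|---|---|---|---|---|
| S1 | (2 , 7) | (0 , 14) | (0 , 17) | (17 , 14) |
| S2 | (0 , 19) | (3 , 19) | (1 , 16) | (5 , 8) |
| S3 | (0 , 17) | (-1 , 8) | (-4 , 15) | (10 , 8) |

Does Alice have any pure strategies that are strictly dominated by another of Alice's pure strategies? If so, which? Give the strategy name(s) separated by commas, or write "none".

S3

Nothing dominates S1: S2 at C1 (2>0); S3 at C1 (2>0).
S2: no other strategy beats it everywhere (S1 at C2 (3>0); S3 at C1 (0=0)).
S1 strictly dominates S3 — C1: 2>0, C2: 0>-1, C3: 0>-4, C4: 17>10.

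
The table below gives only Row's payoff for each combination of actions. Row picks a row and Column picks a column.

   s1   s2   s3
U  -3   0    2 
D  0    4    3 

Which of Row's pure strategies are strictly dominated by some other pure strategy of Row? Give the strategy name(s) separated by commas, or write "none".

D strictly dominates U — s1: 0>-3, s2: 4>0, s3: 3>2.
Nothing dominates D: U at s1 (0>-3).

U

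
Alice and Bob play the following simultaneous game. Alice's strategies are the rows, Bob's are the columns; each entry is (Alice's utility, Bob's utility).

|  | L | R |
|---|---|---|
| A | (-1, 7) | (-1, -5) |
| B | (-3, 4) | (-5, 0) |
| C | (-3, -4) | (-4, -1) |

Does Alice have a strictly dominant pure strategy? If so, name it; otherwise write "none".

A

A vs B: L: -1>-3, R: -1>-5.
A vs C: L: -1>-3, R: -1>-4.
A strictly beats every other strategy against every opponent action, so it is strictly dominant.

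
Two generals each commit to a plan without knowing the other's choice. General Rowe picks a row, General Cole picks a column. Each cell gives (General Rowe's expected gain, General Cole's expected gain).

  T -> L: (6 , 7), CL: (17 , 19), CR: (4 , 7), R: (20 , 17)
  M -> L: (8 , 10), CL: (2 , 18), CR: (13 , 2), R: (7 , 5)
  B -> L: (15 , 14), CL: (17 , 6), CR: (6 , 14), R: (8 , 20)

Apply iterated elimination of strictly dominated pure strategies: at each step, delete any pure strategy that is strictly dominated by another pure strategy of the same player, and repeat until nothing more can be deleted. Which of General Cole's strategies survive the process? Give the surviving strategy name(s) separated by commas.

Column CR is eliminated: R beats it against every remaining row (T: 17>7, M: 5>2, B: 20>14).
Row M is eliminated: B beats it against every remaining column (L: 15>8, CL: 17>2, R: 8>7).
For General Cole, R strictly dominates L on the remaining rows (T: 17>7, B: 20>14); eliminate L.
Among the remaining strategies, none is strictly dominated by another pure strategy of the same player, so the elimination stops.
Surviving strategies — General Rowe: {T, B}; General Cole: {CL, R}.

CL, R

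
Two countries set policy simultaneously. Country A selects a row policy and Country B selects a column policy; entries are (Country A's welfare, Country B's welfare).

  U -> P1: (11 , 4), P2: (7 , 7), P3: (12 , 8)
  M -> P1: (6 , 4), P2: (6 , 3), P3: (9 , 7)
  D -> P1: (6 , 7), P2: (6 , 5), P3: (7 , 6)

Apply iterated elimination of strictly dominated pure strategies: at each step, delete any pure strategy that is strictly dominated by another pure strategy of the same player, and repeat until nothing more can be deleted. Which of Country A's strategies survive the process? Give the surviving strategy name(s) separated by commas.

Country A's strategy M is strictly dominated by U (P1: 11>6, P2: 7>6, P3: 12>9) and is removed.
For Country A, U strictly dominates D on the remaining columns (P1: 11>6, P2: 7>6, P3: 12>7); eliminate D.
Country B's strategy P1 is strictly dominated by P2 (U: 7>4) and is removed.
Country B's strategy P2 is strictly dominated by P3 (U: 8>7) and is removed.
Among the remaining strategies, none is strictly dominated by another pure strategy of the same player, so the elimination stops.
Surviving strategies — Country A: {U}; Country B: {P3}.

U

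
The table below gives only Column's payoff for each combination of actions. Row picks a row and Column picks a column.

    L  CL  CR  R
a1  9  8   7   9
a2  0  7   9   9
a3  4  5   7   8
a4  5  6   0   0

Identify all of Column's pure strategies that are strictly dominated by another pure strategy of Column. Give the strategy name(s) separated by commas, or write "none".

Nothing dominates L: CL at a1 (9>8); CR at a1 (9>7); R at a1 (9=9).
CL is not dominated — it holds its own against L at a2 (7>0); CR at a1 (8>7); R at a4 (6>0).
Nothing dominates CR: L at a2 (9>0); CL at a2 (9>7); R at a2 (9=9).
Nothing dominates R: L at a1 (9=9); CL at a1 (9>8); CR at a1 (9>7).

none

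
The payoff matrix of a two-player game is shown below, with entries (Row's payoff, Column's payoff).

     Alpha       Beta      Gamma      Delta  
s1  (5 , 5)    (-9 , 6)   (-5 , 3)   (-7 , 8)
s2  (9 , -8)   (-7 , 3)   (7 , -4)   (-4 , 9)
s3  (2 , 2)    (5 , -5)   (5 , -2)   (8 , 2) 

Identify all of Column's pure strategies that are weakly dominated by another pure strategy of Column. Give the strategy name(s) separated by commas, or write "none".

Alpha, Beta, Gamma

Alpha: dominated, since Delta does at least as well everywhere (s1: 8>5, s2: 9>-8, s3: 2=2).
Delta weakly dominates Beta — s1: 8>6, s2: 9>3, s3: 2>-5.
Gamma: dominated, since Delta does at least as well everywhere (s1: 8>3, s2: 9>-4, s3: 2>-2).
Delta is not dominated — it holds its own against Alpha at s1 (8>5); Beta at s1 (8>6); Gamma at s1 (8>3).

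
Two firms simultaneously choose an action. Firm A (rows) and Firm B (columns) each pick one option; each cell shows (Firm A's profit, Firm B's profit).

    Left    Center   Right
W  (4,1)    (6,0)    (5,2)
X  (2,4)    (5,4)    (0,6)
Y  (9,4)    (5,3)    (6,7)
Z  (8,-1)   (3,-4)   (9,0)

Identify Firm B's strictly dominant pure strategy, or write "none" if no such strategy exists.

Right

Right vs Left: W: 2>1, X: 6>4, Y: 7>4, Z: 0>-1.
Right vs Center: W: 2>0, X: 6>4, Y: 7>3, Z: 0>-4.
Right strictly beats every other strategy against every opponent action, so it is strictly dominant.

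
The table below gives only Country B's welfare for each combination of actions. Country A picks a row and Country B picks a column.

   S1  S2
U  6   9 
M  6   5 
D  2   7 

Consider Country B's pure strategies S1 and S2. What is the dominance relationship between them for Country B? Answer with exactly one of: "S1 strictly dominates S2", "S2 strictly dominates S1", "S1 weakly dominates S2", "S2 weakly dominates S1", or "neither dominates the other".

neither dominates the other

S1's payoffs vs S2's, by Country A's action — U: 6<9, M: 6>5, D: 2<7.
S1 does better at M but worse at U, D; neither strategy dominates the other.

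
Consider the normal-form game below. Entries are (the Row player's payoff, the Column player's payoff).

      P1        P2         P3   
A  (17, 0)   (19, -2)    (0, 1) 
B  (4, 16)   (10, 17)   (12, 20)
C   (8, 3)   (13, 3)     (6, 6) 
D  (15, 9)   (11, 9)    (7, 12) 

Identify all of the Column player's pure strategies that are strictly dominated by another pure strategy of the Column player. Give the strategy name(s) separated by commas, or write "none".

P1, P2

P1: dominated, since P3 does at least as well everywhere (A: 1>0, B: 20>16, C: 6>3, D: 12>9).
P2: dominated, since P3 does at least as well everywhere (A: 1>-2, B: 20>17, C: 6>3, D: 12>9).
Nothing dominates P3: P1 at A (1>0); P2 at A (1>-2).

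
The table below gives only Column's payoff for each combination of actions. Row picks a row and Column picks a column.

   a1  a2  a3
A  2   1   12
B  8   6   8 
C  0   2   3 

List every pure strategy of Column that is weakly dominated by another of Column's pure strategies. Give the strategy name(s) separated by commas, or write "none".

a1: dominated, since a3 does at least as well everywhere (A: 12>2, B: 8=8, C: 3>0).
a2: dominated, since a3 does at least as well everywhere (A: 12>1, B: 8>6, C: 3>2).
a3: no other strategy beats it everywhere (a1 at A (12>2); a2 at A (12>1)).

a1, a2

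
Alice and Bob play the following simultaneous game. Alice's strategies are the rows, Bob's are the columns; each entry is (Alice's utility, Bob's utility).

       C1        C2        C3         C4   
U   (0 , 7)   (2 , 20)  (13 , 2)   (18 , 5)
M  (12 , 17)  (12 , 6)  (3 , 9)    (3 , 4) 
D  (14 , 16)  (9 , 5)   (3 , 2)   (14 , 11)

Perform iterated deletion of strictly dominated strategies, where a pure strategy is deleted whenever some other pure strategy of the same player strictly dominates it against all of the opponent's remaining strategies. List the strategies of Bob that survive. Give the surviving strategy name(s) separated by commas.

C1

For Bob, C1 strictly dominates C3 on the remaining rows (U: 7>2, M: 17>9, D: 16>2); eliminate C3.
For Bob, C1 strictly dominates C4 on the remaining rows (U: 7>5, M: 17>4, D: 16>11); eliminate C4.
Alice's strategy U is strictly dominated by M (C1: 12>0, C2: 12>2) and is removed.
Column C2 is eliminated: C1 beats it against every remaining row (M: 17>6, D: 16>5).
For Alice, D strictly dominates M on the remaining columns (C1: 14>12); eliminate M.
Among the remaining strategies, none is strictly dominated by another pure strategy of the same player, so the elimination stops.
Surviving strategies — Alice: {D}; Bob: {C1}.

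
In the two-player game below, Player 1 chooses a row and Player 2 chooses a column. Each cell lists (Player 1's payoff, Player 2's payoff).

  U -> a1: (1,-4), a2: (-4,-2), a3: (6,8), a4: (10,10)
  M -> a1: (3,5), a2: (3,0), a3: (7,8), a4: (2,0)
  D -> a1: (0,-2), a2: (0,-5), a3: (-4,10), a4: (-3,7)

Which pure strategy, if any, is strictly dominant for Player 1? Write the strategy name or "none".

none

U fails to dominate M at a1 (1<3).
M fails to dominate U at a4 (2<10).
D fails to dominate U at a1 (0<1).
No single strategy dominates all the others.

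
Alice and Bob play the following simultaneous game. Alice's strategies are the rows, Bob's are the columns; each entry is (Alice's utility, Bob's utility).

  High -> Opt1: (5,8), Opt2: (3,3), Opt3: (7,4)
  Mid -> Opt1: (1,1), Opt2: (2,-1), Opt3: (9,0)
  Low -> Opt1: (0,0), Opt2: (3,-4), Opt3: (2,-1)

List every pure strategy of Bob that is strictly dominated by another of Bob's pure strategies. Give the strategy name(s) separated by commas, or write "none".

Opt2, Opt3

Nothing dominates Opt1: Opt2 at High (8>3); Opt3 at High (8>4).
Opt1 strictly dominates Opt2 — High: 8>3, Mid: 1>-1, Low: 0>-4.
Opt1 strictly dominates Opt3 — High: 8>4, Mid: 1>0, Low: 0>-1.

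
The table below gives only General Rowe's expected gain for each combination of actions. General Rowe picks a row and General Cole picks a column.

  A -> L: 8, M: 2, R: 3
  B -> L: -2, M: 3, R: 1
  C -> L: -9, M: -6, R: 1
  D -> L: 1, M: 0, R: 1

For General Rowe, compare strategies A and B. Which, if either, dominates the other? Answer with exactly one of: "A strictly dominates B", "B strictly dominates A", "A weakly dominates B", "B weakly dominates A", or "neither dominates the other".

neither dominates the other

A's payoffs vs B's, by General Cole's action — L: 8>-2, M: 2<3, R: 3>1.
A does better at L, R but worse at M; neither strategy dominates the other.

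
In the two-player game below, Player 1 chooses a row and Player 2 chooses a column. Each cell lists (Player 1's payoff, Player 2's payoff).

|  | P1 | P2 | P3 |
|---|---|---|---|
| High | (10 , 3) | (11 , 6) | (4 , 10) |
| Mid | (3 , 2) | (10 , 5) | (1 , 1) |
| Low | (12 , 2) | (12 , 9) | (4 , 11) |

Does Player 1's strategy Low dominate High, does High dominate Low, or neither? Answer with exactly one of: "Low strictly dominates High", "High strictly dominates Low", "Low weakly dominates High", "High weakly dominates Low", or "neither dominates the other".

Low weakly dominates High

Low's payoffs vs High's, by Player 2's action — P1: 12>10, P2: 12>11, P3: 4=4.
Low is at least as good everywhere and strictly better somewhere (tied only at P3), so Low weakly but not strictly dominates High.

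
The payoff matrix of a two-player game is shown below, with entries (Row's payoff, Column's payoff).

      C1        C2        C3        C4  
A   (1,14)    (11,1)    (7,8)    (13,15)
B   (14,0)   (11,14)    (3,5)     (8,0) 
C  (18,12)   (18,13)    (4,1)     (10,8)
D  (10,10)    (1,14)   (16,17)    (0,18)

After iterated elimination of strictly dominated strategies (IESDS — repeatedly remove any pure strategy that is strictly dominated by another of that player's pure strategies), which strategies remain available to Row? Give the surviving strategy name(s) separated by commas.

A, C

For Row, C strictly dominates B on the remaining columns (C1: 18>14, C2: 18>11, C3: 4>3, C4: 10>8); eliminate B.
For Column, C4 strictly dominates C3 on the remaining rows (A: 15>8, C: 8>1, D: 18>17); eliminate C3.
Row D is eliminated: C beats it against every remaining column (C1: 18>10, C2: 18>1, C4: 10>0).
Among the remaining strategies, none is strictly dominated by another pure strategy of the same player, so the elimination stops.
Surviving strategies — Row: {A, C}; Column: {C1, C2, C4}.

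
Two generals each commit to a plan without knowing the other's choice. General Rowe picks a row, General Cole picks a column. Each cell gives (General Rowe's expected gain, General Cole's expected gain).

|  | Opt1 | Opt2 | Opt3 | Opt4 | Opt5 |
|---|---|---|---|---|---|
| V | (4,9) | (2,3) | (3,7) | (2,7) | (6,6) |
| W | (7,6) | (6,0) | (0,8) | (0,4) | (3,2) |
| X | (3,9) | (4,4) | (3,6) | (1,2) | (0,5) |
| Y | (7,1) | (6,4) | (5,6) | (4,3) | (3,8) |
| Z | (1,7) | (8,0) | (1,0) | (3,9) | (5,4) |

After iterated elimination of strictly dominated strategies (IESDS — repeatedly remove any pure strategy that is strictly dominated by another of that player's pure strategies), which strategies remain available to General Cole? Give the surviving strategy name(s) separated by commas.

Opt1, Opt3, Opt4, Opt5

Row X is eliminated: Y beats it against every remaining column (Opt1: 7>3, Opt2: 6>4, Opt3: 5>3, Opt4: 4>1, Opt5: 3>0).
For General Cole, Opt5 strictly dominates Opt2 on the remaining rows (V: 6>3, W: 2>0, Y: 8>4, Z: 4>0); eliminate Opt2.
Among the remaining strategies, none is strictly dominated by another pure strategy of the same player, so the elimination stops.
Surviving strategies — General Rowe: {V, W, Y, Z}; General Cole: {Opt1, Opt3, Opt4, Opt5}.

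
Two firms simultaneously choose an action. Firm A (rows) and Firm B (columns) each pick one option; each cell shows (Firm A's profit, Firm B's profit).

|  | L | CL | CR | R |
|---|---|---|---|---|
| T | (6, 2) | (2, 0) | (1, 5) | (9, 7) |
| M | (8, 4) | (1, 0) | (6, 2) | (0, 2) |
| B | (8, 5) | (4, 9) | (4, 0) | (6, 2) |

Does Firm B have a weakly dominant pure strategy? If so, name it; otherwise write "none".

L fails to dominate CL at B (5<9).
CL fails to dominate L at T (0<2).
CR fails to dominate L at M (2<4).
R fails to dominate L at M (2<4).
No single strategy dominates all the others.

none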